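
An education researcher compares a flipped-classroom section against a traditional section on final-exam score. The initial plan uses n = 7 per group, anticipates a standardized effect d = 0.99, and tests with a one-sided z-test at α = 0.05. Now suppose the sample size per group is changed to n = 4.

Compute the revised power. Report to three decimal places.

With n = 4 per group: δ = d·√(n/2) = 0.99 × √(4/2) = 1.4001. Critical value z_{0.05} = 1.645.
Revised power = P(Z > 1.645 − δ) = Φ(-0.245) = 0.4033.

Power ≈ 0.403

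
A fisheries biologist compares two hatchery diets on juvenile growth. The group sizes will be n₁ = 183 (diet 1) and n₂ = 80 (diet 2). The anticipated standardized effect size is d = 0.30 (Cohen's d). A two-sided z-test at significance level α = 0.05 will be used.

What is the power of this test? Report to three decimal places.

Power ≈ 0.610

Noncentrality parameter: δ = d / √(1/n₁ + 1/n₂) = 0.30 / √(1/183 + 1/80) = 2.2383
Critical value for a two-sided test at α = 0.05: z_{α/2} = 1.960.
Power = Φ(δ − 1.960) + Φ(−δ − 1.960) = Φ(0.278) + Φ(-4.198) = 0.6096 + 0.0000 = 0.6096.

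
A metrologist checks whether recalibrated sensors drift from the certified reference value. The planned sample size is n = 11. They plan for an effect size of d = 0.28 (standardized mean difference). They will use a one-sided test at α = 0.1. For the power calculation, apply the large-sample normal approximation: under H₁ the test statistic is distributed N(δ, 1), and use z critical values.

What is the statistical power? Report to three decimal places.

Noncentrality parameter: δ = d·√n = 0.28 × √11 = 0.9287
Critical value for a one-sided test at α = 0.1: z_α = 1.282.
Power = Φ(δ − 1.282) = Φ(-0.353) = 0.3621.

Power ≈ 0.362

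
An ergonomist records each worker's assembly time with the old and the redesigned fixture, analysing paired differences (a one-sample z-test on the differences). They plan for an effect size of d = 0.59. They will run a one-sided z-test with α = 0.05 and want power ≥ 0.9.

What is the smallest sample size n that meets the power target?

n = 25

Set Φ(δ − 1.645) = 0.9; then δ − 1.645 = Φ⁻¹(0.9) = 1.282, giving δ = 2.926.
δ = d·√n ⇒ n = (δ/d)² = (2.926 / 0.59)² = 24.60.
Rounding up, n = 25.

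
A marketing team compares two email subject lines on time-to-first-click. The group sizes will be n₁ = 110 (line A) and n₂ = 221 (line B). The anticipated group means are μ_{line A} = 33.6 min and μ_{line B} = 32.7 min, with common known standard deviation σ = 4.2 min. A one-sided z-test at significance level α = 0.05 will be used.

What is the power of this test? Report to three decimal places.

Standardized effect: d = |μ_{line A} − μ_{line B}| / σ = |33.6 − 32.7| / 4.2 = 0.2143
Noncentrality parameter: δ = d / √(1/n₁ + 1/n₂) = 0.2143 / √(1/110 + 1/221) = 1.8364
Critical value for a one-sided test at α = 0.05: z_α = 1.645.
Power = P(Z > 1.645 − δ) = Φ(0.192) = 0.5760.

Power ≈ 0.576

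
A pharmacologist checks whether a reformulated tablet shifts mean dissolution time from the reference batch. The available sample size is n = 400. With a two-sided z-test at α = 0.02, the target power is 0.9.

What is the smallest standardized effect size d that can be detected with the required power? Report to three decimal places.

d ≈ 0.180

Required noncentrality: δ = z_{0.01} + z_{0.10} = 2.326 + 1.282 = 3.608.
(The second rejection-region term Φ(−δ − z_{α/2}) is negligible and dropped.)
δ = d·√n ⇒ d = δ/√n = 3.608/√400 = 0.1804.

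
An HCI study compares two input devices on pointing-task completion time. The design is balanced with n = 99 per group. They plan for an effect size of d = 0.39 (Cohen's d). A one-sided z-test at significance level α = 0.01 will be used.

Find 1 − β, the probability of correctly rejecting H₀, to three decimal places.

Power ≈ 0.662

Noncentrality parameter: δ = d·√(n/2) = 0.39 × √(99/2) = 2.7439
Critical value for a one-sided test at α = 0.01: z_α = 2.326.
Power = Φ(δ − 2.326) = Φ(0.418) = 0.6619.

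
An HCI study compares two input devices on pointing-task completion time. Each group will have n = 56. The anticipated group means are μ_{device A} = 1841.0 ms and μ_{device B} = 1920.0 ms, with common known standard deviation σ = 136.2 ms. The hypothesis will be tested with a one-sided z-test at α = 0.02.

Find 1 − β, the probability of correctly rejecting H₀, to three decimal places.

Standardized effect: d = |μ_{device A} − μ_{device B}| / σ = |1841.0 − 1920.0| / 136.2 = 0.5800
Noncentrality parameter: δ = d·√(n/2) = 0.5800 × √(56/2) = 3.0692
One-sided α = 0.02 → critical value z_{0.02} = 2.054.
Power = P(Z > 2.054 − δ) = Φ(1.015) = 0.8451.

Power ≈ 0.845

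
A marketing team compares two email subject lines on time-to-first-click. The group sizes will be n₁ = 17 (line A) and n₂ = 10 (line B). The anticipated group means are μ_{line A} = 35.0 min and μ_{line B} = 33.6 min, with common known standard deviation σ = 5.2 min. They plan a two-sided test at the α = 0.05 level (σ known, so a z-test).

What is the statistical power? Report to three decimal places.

Standardized effect: d = |μ_{line A} − μ_{line B}| / σ = |35.0 − 33.6| / 5.2 = 0.2692
Noncentrality parameter: λ = d / √(1/n₁ + 1/n₂) = 0.2692 / √(1/17 + 1/10) = 0.6756
Critical value for a two-sided test at α = 0.05: z_{α/2} = 1.960.
Power = Φ(λ − 1.960) + Φ(−λ − 1.960) = Φ(-1.284) + Φ(-2.636) = 0.0995 + 0.0042 = 0.1037.

Power ≈ 0.104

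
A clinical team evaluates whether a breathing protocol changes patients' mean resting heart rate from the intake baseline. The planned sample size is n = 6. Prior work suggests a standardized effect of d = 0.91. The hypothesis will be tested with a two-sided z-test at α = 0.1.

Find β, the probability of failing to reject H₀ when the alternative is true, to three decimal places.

Noncentrality parameter: δ = d·√n = 0.91 × √6 = 2.2290
Critical value for a two-sided test at α = 0.1: z_{α/2} = 1.645.
Power = Φ(δ − 1.645) + Φ(−δ − 1.645) = Φ(0.584) + Φ(-3.874) = 0.7205 + 0.0001 = 0.7205.
Type II error: β = 1 − power = 1 − 0.7205 = 0.2795.

β ≈ 0.279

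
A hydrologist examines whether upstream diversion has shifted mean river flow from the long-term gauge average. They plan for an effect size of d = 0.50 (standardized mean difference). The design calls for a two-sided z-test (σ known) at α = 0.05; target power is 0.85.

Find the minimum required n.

n = 36

Set Φ(δ − 1.960) = 0.85; then δ − 1.960 = Φ⁻¹(0.85) = 1.036, giving δ = 2.996.
(Ignoring the negligible lower-tail rejection probability gives the usual closed-form inversion.)
δ = d·√n ⇒ n = (δ/d)² = (2.996 / 0.50)² = 35.91.
Rounding up, n = 36.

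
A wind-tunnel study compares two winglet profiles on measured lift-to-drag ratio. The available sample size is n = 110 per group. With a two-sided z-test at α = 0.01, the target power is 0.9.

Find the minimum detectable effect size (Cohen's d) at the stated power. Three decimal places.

d ≈ 0.520

Required noncentrality: δ = z_{0.005} + z_{0.10} = 2.576 + 1.282 = 3.857.
(Lower-tail contribution to power is negligible for δ > 0.)
δ = d·√(n/2) ⇒ d = δ/√(n/2) = 3.857/√(110/2) = 0.5201.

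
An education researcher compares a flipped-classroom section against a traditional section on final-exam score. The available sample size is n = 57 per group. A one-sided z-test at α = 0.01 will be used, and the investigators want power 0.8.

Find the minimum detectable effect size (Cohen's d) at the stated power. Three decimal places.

Required noncentrality: δ = z_{0.01} + z_{0.20} = 2.326 + 0.842 = 3.168.
δ = d·√(n/2) ⇒ d = δ/√(n/2) = 3.168/√(57/2) = 0.5934.

d ≈ 0.593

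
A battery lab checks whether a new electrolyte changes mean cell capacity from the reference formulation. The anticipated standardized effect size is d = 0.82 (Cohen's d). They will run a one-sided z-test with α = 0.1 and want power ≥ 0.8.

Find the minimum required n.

Set Φ(δ − 1.282) = 0.8; then δ − 1.282 = Φ⁻¹(0.8) = 0.842, giving δ = 2.123.
δ = d·√n ⇒ n = (δ/d)² = (2.123 / 0.82)² = 6.70.
Round up to the next whole unit.

n = 7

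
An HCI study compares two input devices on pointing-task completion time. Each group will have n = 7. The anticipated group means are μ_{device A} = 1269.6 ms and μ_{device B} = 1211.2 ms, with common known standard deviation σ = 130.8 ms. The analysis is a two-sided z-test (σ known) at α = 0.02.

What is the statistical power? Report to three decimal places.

Power ≈ 0.069

Standardized effect: d = |μ_{device A} − μ_{device B}| / σ = |1269.6 − 1211.2| / 130.8 = 0.4465
Noncentrality parameter: δ = d·√(n/2) = 0.4465 × √(7/2) = 0.8353
Two-sided α = 0.02 → critical value z_{0.01} = 2.326.
Power = Φ(δ − 2.326) + Φ(−δ − 2.326) = Φ(-1.491) + Φ(-3.162) = 0.0680 + 0.0008 = 0.0688.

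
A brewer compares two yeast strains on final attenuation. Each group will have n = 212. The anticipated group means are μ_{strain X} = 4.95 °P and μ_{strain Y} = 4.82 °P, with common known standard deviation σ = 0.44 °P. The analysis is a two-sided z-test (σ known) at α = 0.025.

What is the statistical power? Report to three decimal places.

Power ≈ 0.788

Standardized effect: d = |μ_{strain X} − μ_{strain Y}| / σ = |4.95 − 4.82| / 0.44 = 0.2955
Noncentrality parameter: δ = d·√(n/2) = 0.2955 × √(212/2) = 3.0419
Critical value for a two-sided test at α = 0.025: z_{α/2} = 2.241.
Power = Φ(δ − 2.241) + Φ(−δ − 2.241) = Φ(0.800) + Φ(-5.283) = 0.7883 + 0.0000 = 0.7883.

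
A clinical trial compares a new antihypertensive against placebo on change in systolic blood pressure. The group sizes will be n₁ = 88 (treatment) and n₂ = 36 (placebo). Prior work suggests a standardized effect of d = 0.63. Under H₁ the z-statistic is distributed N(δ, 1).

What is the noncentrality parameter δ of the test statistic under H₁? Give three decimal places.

δ ≈ 3.184

The noncentrality parameter scales effect size by the design's sample-size factor: δ = d / √(1/n₁ + 1/n₂) = 0.63 / √(1/88 + 1/36) = 3.1844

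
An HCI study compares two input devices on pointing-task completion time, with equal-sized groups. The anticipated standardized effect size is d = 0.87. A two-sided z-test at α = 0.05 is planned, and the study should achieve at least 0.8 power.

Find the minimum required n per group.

Set Φ(δ − 1.960) = 0.8; then δ − 1.960 = Φ⁻¹(0.8) = 0.842, giving δ = 2.802.
(Ignoring the negligible lower-tail rejection probability gives the usual closed-form inversion.)
δ = d·√(n/2) ⇒ n = 2(δ/d)² = 2 × (2.802 / 0.87)² = 20.74.
Rounding up, n = 21 per group.

n = 21 per group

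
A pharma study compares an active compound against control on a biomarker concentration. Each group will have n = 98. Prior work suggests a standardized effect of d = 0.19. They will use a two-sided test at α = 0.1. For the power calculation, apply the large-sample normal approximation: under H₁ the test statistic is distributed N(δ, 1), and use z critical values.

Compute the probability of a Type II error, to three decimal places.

β ≈ 0.622

Noncentrality parameter: δ = d·√(n/2) = 0.19 × √(98/2) = 1.3300
Critical value for a two-sided test at α = 0.1: z_{α/2} = 1.645.
Power = Φ(δ − 1.645) + Φ(−δ − 1.645) = Φ(-0.315) + Φ(-2.975) = 0.3764 + 0.0015 = 0.3779.
Type II error: β = 1 − power = 1 − 0.3779 = 0.6221.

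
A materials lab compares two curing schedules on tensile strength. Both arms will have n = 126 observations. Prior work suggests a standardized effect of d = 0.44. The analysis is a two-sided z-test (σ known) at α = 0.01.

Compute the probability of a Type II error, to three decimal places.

Noncentrality parameter: δ = d·√(n/2) = 0.44 × √(126/2) = 3.4924
Critical value for a two-sided test at α = 0.01: z_{α/2} = 2.576.
Power = Φ(δ − 2.576) + Φ(−δ − 2.576) = Φ(0.917) + Φ(-6.068) = 0.8203 + 0.0000 = 0.8203.
Type II error: β = 1 − power = 1 − 0.8203 = 0.1797.

β ≈ 0.180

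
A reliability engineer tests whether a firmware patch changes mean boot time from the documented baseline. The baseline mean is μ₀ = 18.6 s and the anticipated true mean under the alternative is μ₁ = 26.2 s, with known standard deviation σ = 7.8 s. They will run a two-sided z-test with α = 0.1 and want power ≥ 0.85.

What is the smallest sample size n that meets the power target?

n = 8

Standardized effect: d = |μ₁ − μ₀| / σ = |26.2 − 18.6| / 7.8 = 0.9744
For power 0.85 need Φ(δ − z_{0.05}) = 0.85, so δ = z_{0.05} + z_{0.15} = 1.645 + 1.036 = 2.681.
(Ignoring the negligible lower-tail rejection probability gives the usual closed-form inversion.)
δ = d·√n ⇒ n = (δ/d)² = (2.681 / 0.9744)² = 7.57.
Round up to the next whole unit.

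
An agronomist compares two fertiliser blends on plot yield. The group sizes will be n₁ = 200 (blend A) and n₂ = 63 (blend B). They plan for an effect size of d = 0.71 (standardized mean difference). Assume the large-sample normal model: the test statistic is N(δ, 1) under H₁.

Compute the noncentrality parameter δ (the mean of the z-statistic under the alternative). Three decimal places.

The noncentrality parameter scales effect size by the design's sample-size factor: δ = d / √(1/n₁ + 1/n₂) = 0.71 / √(1/200 + 1/63) = 4.9143

δ ≈ 4.914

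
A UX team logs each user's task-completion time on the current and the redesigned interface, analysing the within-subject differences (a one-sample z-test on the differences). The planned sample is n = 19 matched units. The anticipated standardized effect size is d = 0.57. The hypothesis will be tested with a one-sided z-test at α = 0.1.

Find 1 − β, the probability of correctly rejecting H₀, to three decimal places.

Noncentrality parameter: δ = d·√n = 0.57 × √19 = 2.4846
One-sided α = 0.1 → critical value z_{0.1} = 1.282.
Power = P(Z > 1.282 − δ) = Φ(1.203) = 0.8855.

Power ≈ 0.886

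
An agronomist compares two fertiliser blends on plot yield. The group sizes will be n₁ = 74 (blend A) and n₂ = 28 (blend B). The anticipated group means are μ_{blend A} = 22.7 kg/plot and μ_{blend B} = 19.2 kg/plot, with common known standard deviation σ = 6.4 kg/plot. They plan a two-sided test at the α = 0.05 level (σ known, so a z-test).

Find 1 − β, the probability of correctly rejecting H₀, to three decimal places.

Power ≈ 0.693

Standardized effect: d = |μ_{blend A} − μ_{blend B}| / σ = |22.7 − 19.2| / 6.4 = 0.5469
Noncentrality parameter: δ = d / √(1/n₁ + 1/n₂) = 0.5469 / √(1/74 + 1/28) = 2.4648
Two-sided α = 0.05 → critical value z_{0.025} = 1.960.
Power = Φ(δ − 1.960) + Φ(−δ − 1.960) = Φ(0.505) + Φ(-4.425) = 0.6932 + 0.0000 = 0.6932.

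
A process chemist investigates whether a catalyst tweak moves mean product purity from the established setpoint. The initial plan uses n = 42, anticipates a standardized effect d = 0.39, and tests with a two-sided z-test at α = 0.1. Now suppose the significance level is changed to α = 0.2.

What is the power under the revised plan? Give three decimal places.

δ = d·√n = 0.39 × √42 = 2.5275 (unchanged). New critical value: z_{0.1} = 1.282.
Revised power = Φ(δ − 1.282) + Φ(−δ − 1.282) = Φ(1.246) + Φ(-3.809) = 0.8936 + 0.0001 = 0.8937.

Power ≈ 0.894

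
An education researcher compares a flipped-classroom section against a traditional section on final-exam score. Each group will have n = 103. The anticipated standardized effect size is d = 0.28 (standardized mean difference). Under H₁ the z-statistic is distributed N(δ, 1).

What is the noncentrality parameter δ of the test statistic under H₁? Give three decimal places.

δ ≈ 2.009

The noncentrality parameter scales effect size by the design's sample-size factor: δ = d·√(n/2) = 0.28 × √(103/2) = 2.0094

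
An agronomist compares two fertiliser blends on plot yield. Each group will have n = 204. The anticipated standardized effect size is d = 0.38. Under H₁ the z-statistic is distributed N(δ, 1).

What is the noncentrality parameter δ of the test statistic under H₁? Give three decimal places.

δ = d·√(n/2) = 0.38 × √(204/2) = 3.8378

δ ≈ 3.838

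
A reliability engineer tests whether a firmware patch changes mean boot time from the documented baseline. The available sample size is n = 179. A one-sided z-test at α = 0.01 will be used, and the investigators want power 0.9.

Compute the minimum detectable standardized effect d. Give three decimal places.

d ≈ 0.270

Need Φ(δ − 2.326) = 0.9, so δ = 2.326 + 1.282 = 3.608.
δ = d·√n ⇒ d = δ/√n = 3.608/√179 = 0.2697.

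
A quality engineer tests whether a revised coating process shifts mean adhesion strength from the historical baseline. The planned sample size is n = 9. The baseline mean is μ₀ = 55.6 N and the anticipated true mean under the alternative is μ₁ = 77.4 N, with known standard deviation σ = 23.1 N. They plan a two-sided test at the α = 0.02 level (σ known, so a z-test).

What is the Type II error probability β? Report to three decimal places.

Standardized effect: d = |μ₁ − μ₀| / σ = |77.4 − 55.6| / 23.1 = 0.9437
Noncentrality parameter: δ = d·√n = 0.9437 × √9 = 2.8312
Critical value for a two-sided test at α = 0.02: z_{α/2} = 2.326.
Power = Φ(δ − 2.326) + Φ(−δ − 2.326) = Φ(0.505) + Φ(-5.158) = 0.6932 + 0.0000 = 0.6932.
Type II error: β = 1 − power = 1 − 0.6932 = 0.3068.

β ≈ 0.307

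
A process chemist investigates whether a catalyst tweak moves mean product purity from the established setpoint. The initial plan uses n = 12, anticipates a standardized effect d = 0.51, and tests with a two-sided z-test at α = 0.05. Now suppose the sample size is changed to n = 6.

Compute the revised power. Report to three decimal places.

With n = 6: δ = d·√n = 0.51 × √6 = 1.2492. Critical value z_{0.025} = 1.960.
Revised power = Φ(δ − 1.960) + Φ(−δ − 1.960) = Φ(-0.711) + Φ(-3.209) = 0.2386 + 0.0007 = 0.2393.

Power ≈ 0.239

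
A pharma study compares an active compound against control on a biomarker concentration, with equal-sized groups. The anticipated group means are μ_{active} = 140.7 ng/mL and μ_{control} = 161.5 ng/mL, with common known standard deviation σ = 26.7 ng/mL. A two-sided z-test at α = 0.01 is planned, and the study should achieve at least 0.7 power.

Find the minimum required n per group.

n = 32 per group

Standardized effect: d = |μ_{active} − μ_{control}| / σ = |140.7 − 161.5| / 26.7 = 0.7790
For power 0.7 need Φ(δ − z_{0.005}) = 0.7, so δ = z_{0.005} + z_{0.30} = 2.576 + 0.524 = 3.100.
(The Φ(−δ − z_{α/2}) term is vanishingly small for δ > 0 and is dropped in the standard sample-size formula.)
δ = d·√(n/2) ⇒ n = 2(δ/d)² = 2 × (3.100 / 0.7790)² = 31.67.
Round up to the next whole unit.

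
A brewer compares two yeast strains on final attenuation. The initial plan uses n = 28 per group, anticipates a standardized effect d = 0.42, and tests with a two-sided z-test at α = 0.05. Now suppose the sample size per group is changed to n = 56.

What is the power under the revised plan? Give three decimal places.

Power ≈ 0.604

With n = 56 per group: δ = d·√(n/2) = 0.42 × √(56/2) = 2.2224. Critical value z_{0.025} = 1.960.
Revised power = Φ(δ − 1.960) + Φ(−δ − 1.960) = Φ(0.262) + Φ(-4.182) = 0.6035 + 0.0000 = 0.6035.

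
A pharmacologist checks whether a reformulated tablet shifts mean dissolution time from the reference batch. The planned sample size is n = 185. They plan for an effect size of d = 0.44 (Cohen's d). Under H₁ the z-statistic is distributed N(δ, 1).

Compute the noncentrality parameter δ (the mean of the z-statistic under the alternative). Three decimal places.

δ = d·√n = 0.44 × √185 = 5.9846

δ ≈ 5.985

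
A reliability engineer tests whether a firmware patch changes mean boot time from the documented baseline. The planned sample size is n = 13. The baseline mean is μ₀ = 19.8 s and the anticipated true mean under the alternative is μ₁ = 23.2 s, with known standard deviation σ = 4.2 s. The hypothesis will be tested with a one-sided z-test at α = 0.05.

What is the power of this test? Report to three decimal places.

Power ≈ 0.899

Standardized effect: d = |μ₁ − μ₀| / σ = |23.2 − 19.8| / 4.2 = 0.8095
Noncentrality parameter: δ = d·√n = 0.8095 × √13 = 2.9188
Critical value for a one-sided test at α = 0.05: z_α = 1.645.
Power = P(Z > 1.645 − δ) = Φ(1.274) = 0.8987.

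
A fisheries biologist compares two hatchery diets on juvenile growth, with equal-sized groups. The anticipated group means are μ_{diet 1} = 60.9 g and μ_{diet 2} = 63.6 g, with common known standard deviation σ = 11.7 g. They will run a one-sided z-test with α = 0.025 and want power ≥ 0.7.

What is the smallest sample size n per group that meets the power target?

Standardized effect: d = |μ_{diet 1} − μ_{diet 2}| / σ = |60.9 − 63.6| / 11.7 = 0.2308
For power 0.7 need Φ(δ − z_{0.025}) = 0.7, so δ = z_{0.025} + z_{0.30} = 1.960 + 0.524 = 2.484.
δ = d·√(n/2) ⇒ n = 2(δ/d)² = 2 × (2.484 / 0.2308)² = 231.80.
Round up to the next whole unit.

n = 232 per group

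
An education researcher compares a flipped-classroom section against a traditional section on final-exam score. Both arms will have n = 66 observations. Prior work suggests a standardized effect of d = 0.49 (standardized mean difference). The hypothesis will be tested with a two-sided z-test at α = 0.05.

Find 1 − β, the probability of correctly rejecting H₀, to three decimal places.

Noncentrality parameter: δ = d·√(n/2) = 0.49 × √(66/2) = 2.8148
Critical value for a two-sided test at α = 0.05: z_{α/2} = 1.960.
Power = Φ(δ − 1.960) + Φ(−δ − 1.960) = Φ(0.855) + Φ(-4.775) = 0.8037 + 0.0000 = 0.8037.

Power ≈ 0.804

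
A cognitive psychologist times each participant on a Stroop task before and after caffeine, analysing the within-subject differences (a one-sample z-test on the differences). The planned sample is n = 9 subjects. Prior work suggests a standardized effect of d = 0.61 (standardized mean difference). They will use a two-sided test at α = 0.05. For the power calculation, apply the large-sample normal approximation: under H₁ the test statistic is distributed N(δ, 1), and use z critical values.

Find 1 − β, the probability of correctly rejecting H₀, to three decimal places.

Noncentrality parameter: δ = d·√n = 0.61 × √9 = 1.8300
Critical value for a two-sided test at α = 0.05: z_{α/2} = 1.960.
Power = Φ(δ − 1.960) + Φ(−δ − 1.960) = Φ(-0.130) + Φ(-3.790) = 0.4483 + 0.0001 = 0.4484.

Power ≈ 0.448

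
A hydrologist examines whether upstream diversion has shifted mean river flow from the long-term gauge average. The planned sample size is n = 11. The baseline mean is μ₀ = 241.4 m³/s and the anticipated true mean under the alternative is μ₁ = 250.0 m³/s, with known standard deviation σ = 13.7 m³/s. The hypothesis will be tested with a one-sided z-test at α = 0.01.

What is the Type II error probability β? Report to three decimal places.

Standardized effect: d = |μ₁ − μ₀| / σ = |250.0 − 241.4| / 13.7 = 0.6277
Noncentrality parameter: δ = d·√n = 0.6277 × √11 = 2.0820
One-sided α = 0.01 → critical value z_{0.01} = 2.326.
Power = Φ(δ − 2.326) = Φ(-0.244) = 0.4035.
Type II error: β = 1 − power = 1 − 0.4035 = 0.5965.

β ≈ 0.597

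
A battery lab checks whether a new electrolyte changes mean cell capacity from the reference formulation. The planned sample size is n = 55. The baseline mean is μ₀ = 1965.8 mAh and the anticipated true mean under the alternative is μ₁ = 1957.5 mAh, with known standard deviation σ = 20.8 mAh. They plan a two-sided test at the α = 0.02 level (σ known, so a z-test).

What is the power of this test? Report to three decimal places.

Standardized effect: d = |μ₁ − μ₀| / σ = |1957.5 − 1965.8| / 20.8 = 0.3990
Noncentrality parameter: δ = d·√n = 0.3990 × √55 = 2.9593
Critical value for a two-sided test at α = 0.02: z_{α/2} = 2.326.
Power = Φ(δ − 2.326) + Φ(−δ − 2.326) = Φ(0.633) + Φ(-5.286) = 0.7366 + 0.0000 = 0.7366.

Power ≈ 0.737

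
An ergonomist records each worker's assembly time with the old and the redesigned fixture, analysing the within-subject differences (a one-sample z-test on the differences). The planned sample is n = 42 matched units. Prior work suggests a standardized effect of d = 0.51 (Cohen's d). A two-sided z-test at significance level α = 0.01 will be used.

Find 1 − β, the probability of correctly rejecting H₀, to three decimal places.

Noncentrality parameter: δ = d·√n = 0.51 × √42 = 3.3052
Two-sided α = 0.01 → critical value z_{0.005} = 2.576.
Power = Φ(δ − 2.576) + Φ(−δ − 2.576) = Φ(0.729) + Φ(-5.881) = 0.7671 + 0.0000 = 0.7671.

Power ≈ 0.767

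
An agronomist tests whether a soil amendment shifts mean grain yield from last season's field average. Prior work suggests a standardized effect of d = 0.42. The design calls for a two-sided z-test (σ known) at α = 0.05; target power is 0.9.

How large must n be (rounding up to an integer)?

n = 60

Set Φ(δ − 1.960) = 0.9; then δ − 1.960 = Φ⁻¹(0.9) = 1.282, giving δ = 3.242.
(For δ > 0 the lower-tail rejection region contributes negligibly to power, so the one-term inversion is standard.)
δ = d·√n ⇒ n = (δ/d)² = (3.242 / 0.42)² = 59.57.
Round up to the next whole unit.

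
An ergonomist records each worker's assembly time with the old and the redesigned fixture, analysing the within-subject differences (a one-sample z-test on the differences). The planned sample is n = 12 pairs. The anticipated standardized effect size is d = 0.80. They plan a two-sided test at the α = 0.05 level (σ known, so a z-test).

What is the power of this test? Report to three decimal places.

Noncentrality parameter: δ = d·√n = 0.80 × √12 = 2.7713
Critical value for a two-sided test at α = 0.05: z_{α/2} = 1.960.
Power = Φ(δ − 1.960) + Φ(−δ − 1.960) = Φ(0.811) + Φ(-4.731) = 0.7914 + 0.0000 = 0.7914.

Power ≈ 0.791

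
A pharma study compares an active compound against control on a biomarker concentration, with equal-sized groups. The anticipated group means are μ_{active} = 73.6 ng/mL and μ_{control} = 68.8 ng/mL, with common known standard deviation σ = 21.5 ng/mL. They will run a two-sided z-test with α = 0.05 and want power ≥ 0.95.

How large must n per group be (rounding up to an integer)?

Standardized effect: d = |μ_{active} − μ_{control}| / σ = |73.6 − 68.8| / 21.5 = 0.2233
Set Φ(δ − 1.960) = 0.95; then δ − 1.960 = Φ⁻¹(0.95) = 1.645, giving δ = 3.605.
(For δ > 0 the lower-tail rejection region contributes negligibly to power, so the one-term inversion is standard.)
δ = d·√(n/2) ⇒ n = 2(δ/d)² = 2 × (3.605 / 0.2233)² = 521.42.
Round up to the next whole unit.

n = 522 per group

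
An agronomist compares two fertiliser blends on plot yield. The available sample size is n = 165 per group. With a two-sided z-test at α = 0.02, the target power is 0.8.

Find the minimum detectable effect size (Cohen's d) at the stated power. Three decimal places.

d ≈ 0.349

Need Φ(δ − 2.326) = 0.8, so δ = 2.326 + 0.842 = 3.168.
(Lower-tail contribution to power is negligible for δ > 0.)
δ = d·√(n/2) ⇒ d = δ/√(n/2) = 3.168/√(165/2) = 0.3488.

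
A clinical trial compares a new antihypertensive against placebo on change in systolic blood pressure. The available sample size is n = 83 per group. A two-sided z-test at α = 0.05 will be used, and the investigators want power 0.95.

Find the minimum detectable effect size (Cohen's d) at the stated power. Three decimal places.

d ≈ 0.560

Need Φ(δ − 1.960) = 0.95, so δ = 1.960 + 1.645 = 3.605.
(Lower-tail contribution to power is negligible for δ > 0.)
δ = d·√(n/2) ⇒ d = δ/√(n/2) = 3.605/√(83/2) = 0.5596.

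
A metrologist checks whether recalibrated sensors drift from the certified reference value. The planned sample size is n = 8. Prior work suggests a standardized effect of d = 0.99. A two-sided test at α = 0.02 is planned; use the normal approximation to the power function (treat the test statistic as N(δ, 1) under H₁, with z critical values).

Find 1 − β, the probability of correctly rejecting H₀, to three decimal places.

Noncentrality parameter: δ = d·√n = 0.99 × √8 = 2.8001
Critical value for a two-sided test at α = 0.02: z_{α/2} = 2.326.
Power = Φ(δ − 2.326) + Φ(−δ − 2.326) = Φ(0.474) + Φ(-5.126) = 0.6822 + 0.0000 = 0.6822.

Power ≈ 0.682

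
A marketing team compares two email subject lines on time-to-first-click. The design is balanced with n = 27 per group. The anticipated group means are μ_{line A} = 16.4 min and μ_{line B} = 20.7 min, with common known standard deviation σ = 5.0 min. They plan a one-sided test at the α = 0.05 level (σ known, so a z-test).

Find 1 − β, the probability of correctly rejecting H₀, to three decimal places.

Standardized effect: d = |μ_{line A} − μ_{line B}| / σ = |16.4 − 20.7| / 5.0 = 0.8600
Noncentrality parameter: δ = d·√(n/2) = 0.8600 × √(27/2) = 3.1598
Critical value for a one-sided test at α = 0.05: z_α = 1.645.
Power = P(Z > 1.645 − δ) = Φ(1.515) = 0.9351.

Power ≈ 0.935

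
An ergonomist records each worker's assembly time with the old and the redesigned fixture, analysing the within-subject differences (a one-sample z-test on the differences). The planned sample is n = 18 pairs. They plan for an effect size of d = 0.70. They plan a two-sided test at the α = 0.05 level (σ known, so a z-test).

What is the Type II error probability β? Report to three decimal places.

β ≈ 0.156

Noncentrality parameter: δ = d·√n = 0.70 × √18 = 2.9698
Critical value for a two-sided test at α = 0.05: z_{α/2} = 1.960.
Power = Φ(δ − 1.960) + Φ(−δ − 1.960) = Φ(1.010) + Φ(-4.930) = 0.8437 + 0.0000 = 0.8437.
Type II error: β = 1 − power = 1 − 0.8437 = 0.1563.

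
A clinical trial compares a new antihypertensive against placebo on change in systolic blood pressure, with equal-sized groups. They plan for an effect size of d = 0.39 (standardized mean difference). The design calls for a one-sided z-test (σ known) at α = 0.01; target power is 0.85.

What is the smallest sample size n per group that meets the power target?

n = 149 per group

For power 0.85 need Φ(δ − z_{0.01}) = 0.85, so δ = z_{0.01} + z_{0.15} = 2.326 + 1.036 = 3.363.
δ = d·√(n/2) ⇒ n = 2(δ/d)² = 2 × (3.363 / 0.39)² = 148.70.
Round up to the next whole unit.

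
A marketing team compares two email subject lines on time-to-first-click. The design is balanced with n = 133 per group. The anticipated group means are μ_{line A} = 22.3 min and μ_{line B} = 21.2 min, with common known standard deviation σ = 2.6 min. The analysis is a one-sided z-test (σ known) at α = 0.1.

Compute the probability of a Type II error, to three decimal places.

β ≈ 0.015

Standardized effect: d = |μ_{line A} − μ_{line B}| / σ = |22.3 − 21.2| / 2.6 = 0.4231
Noncentrality parameter: δ = d·√(n/2) = 0.4231 × √(133/2) = 3.4501
One-sided α = 0.1 → critical value z_{0.1} = 1.282.
Power = P(Z > 1.282 − δ) = Φ(2.169) = 0.9849.
Type II error: β = 1 − power = 1 − 0.9849 = 0.0151.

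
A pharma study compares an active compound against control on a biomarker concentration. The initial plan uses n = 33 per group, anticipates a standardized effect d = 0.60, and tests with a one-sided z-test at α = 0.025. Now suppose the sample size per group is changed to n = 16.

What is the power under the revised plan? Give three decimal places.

Power ≈ 0.396

With n = 16 per group: δ = d·√(n/2) = 0.60 × √(16/2) = 1.6971. Critical value z_{0.025} = 1.960.
Revised power = Φ(δ − 1.960) = Φ(-0.263) = 0.3963.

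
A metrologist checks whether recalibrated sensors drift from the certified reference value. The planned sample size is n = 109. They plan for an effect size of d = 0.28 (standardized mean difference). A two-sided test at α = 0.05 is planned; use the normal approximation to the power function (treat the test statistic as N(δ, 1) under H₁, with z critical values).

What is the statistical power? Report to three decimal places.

Noncentrality parameter: δ = d·√n = 0.28 × √109 = 2.9233
Critical value for a two-sided test at α = 0.05: z_{α/2} = 1.960.
Power = Φ(δ − 1.960) + Φ(−δ − 1.960) = Φ(0.963) + Φ(-4.883) = 0.8323 + 0.0000 = 0.8323.

Power ≈ 0.832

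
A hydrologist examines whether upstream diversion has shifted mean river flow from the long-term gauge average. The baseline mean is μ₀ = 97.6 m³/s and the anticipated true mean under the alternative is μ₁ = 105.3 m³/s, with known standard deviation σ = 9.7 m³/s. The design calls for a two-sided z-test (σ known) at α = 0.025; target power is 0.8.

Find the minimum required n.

n = 16

Standardized effect: d = |μ₁ − μ₀| / σ = |105.3 − 97.6| / 9.7 = 0.7938
Set Φ(δ − 2.241) = 0.8; then δ − 2.241 = Φ⁻¹(0.8) = 0.842, giving δ = 3.083.
(For δ > 0 the lower-tail rejection region contributes negligibly to power, so the one-term inversion is standard.)
δ = d·√n ⇒ n = (δ/d)² = (3.083 / 0.7938)² = 15.08.
Rounding up, n = 16.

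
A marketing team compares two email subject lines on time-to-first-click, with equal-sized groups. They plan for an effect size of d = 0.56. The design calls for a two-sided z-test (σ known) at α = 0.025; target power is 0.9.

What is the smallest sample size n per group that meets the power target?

n = 80 per group

For power 0.9 need Φ(δ − z_{0.0125}) = 0.9, so δ = z_{0.0125} + z_{0.10} = 2.241 + 1.282 = 3.523.
(Ignoring the negligible lower-tail rejection probability gives the usual closed-form inversion.)
δ = d·√(n/2) ⇒ n = 2(δ/d)² = 2 × (3.523 / 0.56)² = 79.15.
Round up to the next whole unit.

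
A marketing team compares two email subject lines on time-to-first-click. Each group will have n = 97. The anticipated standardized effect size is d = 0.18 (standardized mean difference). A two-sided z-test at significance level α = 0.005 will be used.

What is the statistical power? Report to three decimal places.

Power ≈ 0.060

Noncentrality parameter: δ = d·√(n/2) = 0.18 × √(97/2) = 1.2536
Two-sided α = 0.005 → critical value z_{0.0025} = 2.807.
Power = Φ(δ − 2.807) + Φ(−δ − 2.807) = Φ(-1.553) + Φ(-4.061) = 0.0602 + 0.0000 = 0.0602.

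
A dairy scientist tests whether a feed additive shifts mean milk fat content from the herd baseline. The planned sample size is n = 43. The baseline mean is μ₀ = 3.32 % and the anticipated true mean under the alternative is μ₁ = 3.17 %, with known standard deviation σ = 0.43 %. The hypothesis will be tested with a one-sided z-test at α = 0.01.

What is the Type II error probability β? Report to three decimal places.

β ≈ 0.516

Standardized effect: d = |μ₁ − μ₀| / σ = |3.17 − 3.32| / 0.43 = 0.3488
Noncentrality parameter: λ = d·√n = 0.3488 × √43 = 2.2875
Critical value for a one-sided test at α = 0.01: z_α = 2.326.
Power = P(Z > 2.326 − λ) = Φ(-0.039) = 0.4845.
Type II error: β = 1 − power = 1 − 0.4845 = 0.5155.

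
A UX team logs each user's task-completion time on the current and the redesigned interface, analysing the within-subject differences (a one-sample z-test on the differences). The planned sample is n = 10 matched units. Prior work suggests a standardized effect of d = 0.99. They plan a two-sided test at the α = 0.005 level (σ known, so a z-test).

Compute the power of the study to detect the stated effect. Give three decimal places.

Noncentrality parameter: δ = d·√n = 0.99 × √10 = 3.1307
Critical value for a two-sided test at α = 0.005: z_{α/2} = 2.807.
Power = Φ(δ − 2.807) + Φ(−δ − 2.807) = Φ(0.324) + Φ(-5.938) = 0.6269 + 0.0000 = 0.6269.

Power ≈ 0.627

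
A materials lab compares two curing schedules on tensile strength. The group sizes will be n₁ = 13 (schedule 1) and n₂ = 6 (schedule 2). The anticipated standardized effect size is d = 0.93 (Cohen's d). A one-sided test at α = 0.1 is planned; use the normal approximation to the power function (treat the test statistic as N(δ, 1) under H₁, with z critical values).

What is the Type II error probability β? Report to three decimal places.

β ≈ 0.273

Noncentrality parameter: δ = d / √(1/n₁ + 1/n₂) = 0.93 / √(1/13 + 1/6) = 1.8843
One-sided α = 0.1 → critical value z_{0.1} = 1.282.
Power = P(Z > 1.282 − δ) = Φ(0.603) = 0.7267.
Type II error: β = 1 − power = 1 − 0.7267 = 0.2733.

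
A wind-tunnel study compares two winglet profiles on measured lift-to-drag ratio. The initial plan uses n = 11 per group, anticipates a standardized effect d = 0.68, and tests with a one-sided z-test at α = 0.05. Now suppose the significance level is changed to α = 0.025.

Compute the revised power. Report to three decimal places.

Power ≈ 0.357

δ = d·√(n/2) = 0.68 × √(11/2) = 1.5947 (unchanged). New critical value: z_{0.025} = 1.960.
Revised power = P(Z > 1.960 − δ) = Φ(-0.365) = 0.3575.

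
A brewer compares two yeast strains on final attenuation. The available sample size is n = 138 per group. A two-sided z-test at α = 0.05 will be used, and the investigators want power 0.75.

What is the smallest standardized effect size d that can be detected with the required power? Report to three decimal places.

d ≈ 0.317

Need Φ(δ − 1.960) = 0.75, so δ = 1.960 + 0.674 = 2.634.
(The second rejection-region term Φ(−δ − z_{α/2}) is negligible and dropped.)
δ = d·√(n/2) ⇒ d = δ/√(n/2) = 2.634/√(138/2) = 0.3172.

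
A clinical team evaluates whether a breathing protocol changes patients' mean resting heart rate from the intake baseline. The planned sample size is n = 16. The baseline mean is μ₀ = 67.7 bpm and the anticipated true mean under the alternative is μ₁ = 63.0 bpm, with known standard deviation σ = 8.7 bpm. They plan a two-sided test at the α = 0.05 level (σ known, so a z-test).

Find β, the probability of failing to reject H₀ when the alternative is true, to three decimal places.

Standardized effect: d = |μ₁ − μ₀| / σ = |63.0 − 67.7| / 8.7 = 0.5402
Noncentrality parameter: δ = d·√n = 0.5402 × √16 = 2.1609
Critical value for a two-sided test at α = 0.05: z_{α/2} = 1.960.
Power = Φ(δ − 1.960) + Φ(−δ − 1.960) = Φ(0.201) + Φ(-4.121) = 0.5796 + 0.0000 = 0.5797.
Type II error: β = 1 − power = 1 − 0.5797 = 0.4203.

β ≈ 0.420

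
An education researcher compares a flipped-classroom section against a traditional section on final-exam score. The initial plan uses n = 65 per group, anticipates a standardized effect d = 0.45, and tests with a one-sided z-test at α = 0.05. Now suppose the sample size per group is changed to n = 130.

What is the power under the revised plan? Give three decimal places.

With n = 130 per group: δ = d·√(n/2) = 0.45 × √(130/2) = 3.6280. Critical value z_{0.05} = 1.645.
Revised power = P(Z > 1.645 − δ) = Φ(1.983) = 0.9763.

Power ≈ 0.976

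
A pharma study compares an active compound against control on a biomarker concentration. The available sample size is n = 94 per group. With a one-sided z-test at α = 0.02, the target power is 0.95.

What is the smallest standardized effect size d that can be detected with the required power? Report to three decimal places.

d ≈ 0.539

Need Φ(δ − 2.054) = 0.95, so δ = 2.054 + 1.645 = 3.699.
δ = d·√(n/2) ⇒ d = δ/√(n/2) = 3.699/√(94/2) = 0.5395.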